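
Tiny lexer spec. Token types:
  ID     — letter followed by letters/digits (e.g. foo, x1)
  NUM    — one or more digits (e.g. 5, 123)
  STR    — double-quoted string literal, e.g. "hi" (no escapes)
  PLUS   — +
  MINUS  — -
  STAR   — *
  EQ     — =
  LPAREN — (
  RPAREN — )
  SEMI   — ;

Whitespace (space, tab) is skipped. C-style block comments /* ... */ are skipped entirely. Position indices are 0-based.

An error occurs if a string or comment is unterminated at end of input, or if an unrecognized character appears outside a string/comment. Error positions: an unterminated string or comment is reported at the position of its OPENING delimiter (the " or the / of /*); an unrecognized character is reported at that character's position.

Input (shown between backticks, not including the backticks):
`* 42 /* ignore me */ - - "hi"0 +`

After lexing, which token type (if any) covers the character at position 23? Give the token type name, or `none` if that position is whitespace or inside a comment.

Answer: MINUS

Derivation:
pos=0: emit STAR '*'
pos=2: emit NUM '42' (now at pos=4)
pos=5: enter COMMENT mode (saw '/*')
exit COMMENT mode (now at pos=20)
pos=21: emit MINUS '-'
pos=23: emit MINUS '-'
pos=25: enter STRING mode
pos=25: emit STR "hi" (now at pos=29)
pos=29: emit NUM '0' (now at pos=30)
pos=31: emit PLUS '+'
DONE. 7 tokens: [STAR, NUM, MINUS, MINUS, STR, NUM, PLUS]
Position 23: char is '-' -> MINUS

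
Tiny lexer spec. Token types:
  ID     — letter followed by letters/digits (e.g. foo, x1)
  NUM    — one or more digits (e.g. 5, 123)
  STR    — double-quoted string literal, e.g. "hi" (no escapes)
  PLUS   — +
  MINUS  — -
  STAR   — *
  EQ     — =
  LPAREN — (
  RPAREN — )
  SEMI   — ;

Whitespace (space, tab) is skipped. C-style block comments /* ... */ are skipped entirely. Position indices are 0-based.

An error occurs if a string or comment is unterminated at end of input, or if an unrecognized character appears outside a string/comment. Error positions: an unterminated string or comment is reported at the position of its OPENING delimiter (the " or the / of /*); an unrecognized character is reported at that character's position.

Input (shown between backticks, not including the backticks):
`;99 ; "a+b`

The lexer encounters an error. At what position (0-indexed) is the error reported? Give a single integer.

Answer: 6

Derivation:
pos=0: emit SEMI ';'
pos=1: emit NUM '99' (now at pos=3)
pos=4: emit SEMI ';'
pos=6: enter STRING mode
pos=6: ERROR — unterminated string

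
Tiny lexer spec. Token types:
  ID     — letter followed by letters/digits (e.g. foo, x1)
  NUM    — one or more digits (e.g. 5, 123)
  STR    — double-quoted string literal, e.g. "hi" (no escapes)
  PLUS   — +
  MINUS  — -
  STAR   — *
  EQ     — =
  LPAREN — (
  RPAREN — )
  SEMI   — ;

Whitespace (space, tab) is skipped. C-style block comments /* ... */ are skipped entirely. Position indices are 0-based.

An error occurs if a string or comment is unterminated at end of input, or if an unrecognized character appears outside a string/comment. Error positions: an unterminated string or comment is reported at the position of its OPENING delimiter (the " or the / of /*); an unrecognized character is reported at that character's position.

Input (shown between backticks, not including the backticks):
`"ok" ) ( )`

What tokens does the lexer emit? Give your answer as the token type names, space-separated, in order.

Answer: STR RPAREN LPAREN RPAREN

Derivation:
pos=0: enter STRING mode
pos=0: emit STR "ok" (now at pos=4)
pos=5: emit RPAREN ')'
pos=7: emit LPAREN '('
pos=9: emit RPAREN ')'
DONE. 4 tokens: [STR, RPAREN, LPAREN, RPAREN]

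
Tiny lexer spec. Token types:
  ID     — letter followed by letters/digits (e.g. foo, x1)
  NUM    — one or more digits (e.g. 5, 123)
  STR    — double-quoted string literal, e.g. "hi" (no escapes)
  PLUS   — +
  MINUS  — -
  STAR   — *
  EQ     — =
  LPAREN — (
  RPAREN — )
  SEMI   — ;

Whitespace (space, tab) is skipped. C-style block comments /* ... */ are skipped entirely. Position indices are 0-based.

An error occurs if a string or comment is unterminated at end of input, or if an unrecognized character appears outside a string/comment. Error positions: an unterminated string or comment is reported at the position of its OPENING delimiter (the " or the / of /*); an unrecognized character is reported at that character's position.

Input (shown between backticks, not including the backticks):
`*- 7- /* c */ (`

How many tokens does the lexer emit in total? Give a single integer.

pos=0: emit STAR '*'
pos=1: emit MINUS '-'
pos=3: emit NUM '7' (now at pos=4)
pos=4: emit MINUS '-'
pos=6: enter COMMENT mode (saw '/*')
exit COMMENT mode (now at pos=13)
pos=14: emit LPAREN '('
DONE. 5 tokens: [STAR, MINUS, NUM, MINUS, LPAREN]

Answer: 5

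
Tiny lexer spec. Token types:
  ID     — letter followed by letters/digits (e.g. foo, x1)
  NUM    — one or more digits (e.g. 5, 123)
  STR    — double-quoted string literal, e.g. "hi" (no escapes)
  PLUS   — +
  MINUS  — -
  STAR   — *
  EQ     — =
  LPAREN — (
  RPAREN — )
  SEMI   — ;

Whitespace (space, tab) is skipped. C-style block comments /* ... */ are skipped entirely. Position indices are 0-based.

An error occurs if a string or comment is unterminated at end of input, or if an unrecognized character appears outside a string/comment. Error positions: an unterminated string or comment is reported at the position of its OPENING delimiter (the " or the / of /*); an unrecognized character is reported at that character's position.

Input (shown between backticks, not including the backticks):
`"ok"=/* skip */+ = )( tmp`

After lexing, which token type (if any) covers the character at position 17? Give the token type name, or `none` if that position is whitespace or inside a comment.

Answer: EQ

Derivation:
pos=0: enter STRING mode
pos=0: emit STR "ok" (now at pos=4)
pos=4: emit EQ '='
pos=5: enter COMMENT mode (saw '/*')
exit COMMENT mode (now at pos=15)
pos=15: emit PLUS '+'
pos=17: emit EQ '='
pos=19: emit RPAREN ')'
pos=20: emit LPAREN '('
pos=22: emit ID 'tmp' (now at pos=25)
DONE. 7 tokens: [STR, EQ, PLUS, EQ, RPAREN, LPAREN, ID]
Position 17: char is '=' -> EQ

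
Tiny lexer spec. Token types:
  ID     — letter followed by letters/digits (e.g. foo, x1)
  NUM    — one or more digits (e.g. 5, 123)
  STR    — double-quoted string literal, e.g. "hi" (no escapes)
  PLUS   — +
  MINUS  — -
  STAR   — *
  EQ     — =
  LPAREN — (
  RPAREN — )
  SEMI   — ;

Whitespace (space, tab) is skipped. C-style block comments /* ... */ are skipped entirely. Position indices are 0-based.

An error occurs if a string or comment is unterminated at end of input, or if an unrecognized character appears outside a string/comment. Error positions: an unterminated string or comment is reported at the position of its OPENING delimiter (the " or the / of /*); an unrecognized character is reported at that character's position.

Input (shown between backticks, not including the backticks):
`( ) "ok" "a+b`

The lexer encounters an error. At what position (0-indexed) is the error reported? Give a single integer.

pos=0: emit LPAREN '('
pos=2: emit RPAREN ')'
pos=4: enter STRING mode
pos=4: emit STR "ok" (now at pos=8)
pos=9: enter STRING mode
pos=9: ERROR — unterminated string

Answer: 9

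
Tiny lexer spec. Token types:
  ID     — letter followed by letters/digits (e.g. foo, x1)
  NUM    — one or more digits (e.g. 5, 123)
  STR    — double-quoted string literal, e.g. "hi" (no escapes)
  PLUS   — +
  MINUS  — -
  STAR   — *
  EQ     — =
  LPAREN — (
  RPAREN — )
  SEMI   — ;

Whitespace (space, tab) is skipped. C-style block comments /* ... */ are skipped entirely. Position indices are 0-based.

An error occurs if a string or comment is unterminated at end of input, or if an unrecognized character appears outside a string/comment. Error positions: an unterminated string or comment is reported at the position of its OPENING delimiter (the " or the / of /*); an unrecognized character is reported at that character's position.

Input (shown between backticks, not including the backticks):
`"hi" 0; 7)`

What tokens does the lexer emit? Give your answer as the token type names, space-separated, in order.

pos=0: enter STRING mode
pos=0: emit STR "hi" (now at pos=4)
pos=5: emit NUM '0' (now at pos=6)
pos=6: emit SEMI ';'
pos=8: emit NUM '7' (now at pos=9)
pos=9: emit RPAREN ')'
DONE. 5 tokens: [STR, NUM, SEMI, NUM, RPAREN]

Answer: STR NUM SEMI NUM RPAREN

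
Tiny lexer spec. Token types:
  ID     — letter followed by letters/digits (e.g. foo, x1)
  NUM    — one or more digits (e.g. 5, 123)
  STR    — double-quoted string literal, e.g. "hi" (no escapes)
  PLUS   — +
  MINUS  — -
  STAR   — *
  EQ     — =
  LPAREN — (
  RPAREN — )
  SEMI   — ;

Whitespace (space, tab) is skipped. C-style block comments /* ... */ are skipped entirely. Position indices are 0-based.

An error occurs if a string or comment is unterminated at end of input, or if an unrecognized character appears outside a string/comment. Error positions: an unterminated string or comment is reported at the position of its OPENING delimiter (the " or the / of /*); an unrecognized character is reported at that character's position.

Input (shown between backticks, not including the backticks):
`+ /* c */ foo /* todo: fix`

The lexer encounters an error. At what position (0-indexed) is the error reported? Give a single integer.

pos=0: emit PLUS '+'
pos=2: enter COMMENT mode (saw '/*')
exit COMMENT mode (now at pos=9)
pos=10: emit ID 'foo' (now at pos=13)
pos=14: enter COMMENT mode (saw '/*')
pos=14: ERROR — unterminated comment (reached EOF)

Answer: 14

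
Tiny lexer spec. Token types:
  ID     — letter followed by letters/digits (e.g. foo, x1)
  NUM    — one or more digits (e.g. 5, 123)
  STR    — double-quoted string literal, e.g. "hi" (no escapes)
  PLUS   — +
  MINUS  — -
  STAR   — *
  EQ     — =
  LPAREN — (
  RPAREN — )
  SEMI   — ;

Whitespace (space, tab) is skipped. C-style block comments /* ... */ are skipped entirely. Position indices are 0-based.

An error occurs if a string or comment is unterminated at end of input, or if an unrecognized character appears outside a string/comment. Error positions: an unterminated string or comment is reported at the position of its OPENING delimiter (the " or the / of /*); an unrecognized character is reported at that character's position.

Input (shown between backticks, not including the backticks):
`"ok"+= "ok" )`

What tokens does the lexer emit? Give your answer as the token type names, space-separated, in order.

pos=0: enter STRING mode
pos=0: emit STR "ok" (now at pos=4)
pos=4: emit PLUS '+'
pos=5: emit EQ '='
pos=7: enter STRING mode
pos=7: emit STR "ok" (now at pos=11)
pos=12: emit RPAREN ')'
DONE. 5 tokens: [STR, PLUS, EQ, STR, RPAREN]

Answer: STR PLUS EQ STR RPAREN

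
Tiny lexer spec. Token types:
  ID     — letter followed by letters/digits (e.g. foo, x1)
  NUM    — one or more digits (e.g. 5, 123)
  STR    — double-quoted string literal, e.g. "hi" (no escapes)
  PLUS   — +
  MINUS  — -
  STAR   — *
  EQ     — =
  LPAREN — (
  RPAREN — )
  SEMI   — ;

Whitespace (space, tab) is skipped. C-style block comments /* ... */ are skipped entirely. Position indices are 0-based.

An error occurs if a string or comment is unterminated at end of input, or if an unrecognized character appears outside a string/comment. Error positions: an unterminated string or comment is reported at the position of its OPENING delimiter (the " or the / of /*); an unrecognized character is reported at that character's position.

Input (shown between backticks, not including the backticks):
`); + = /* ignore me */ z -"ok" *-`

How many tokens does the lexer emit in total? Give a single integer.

Answer: 9

Derivation:
pos=0: emit RPAREN ')'
pos=1: emit SEMI ';'
pos=3: emit PLUS '+'
pos=5: emit EQ '='
pos=7: enter COMMENT mode (saw '/*')
exit COMMENT mode (now at pos=22)
pos=23: emit ID 'z' (now at pos=24)
pos=25: emit MINUS '-'
pos=26: enter STRING mode
pos=26: emit STR "ok" (now at pos=30)
pos=31: emit STAR '*'
pos=32: emit MINUS '-'
DONE. 9 tokens: [RPAREN, SEMI, PLUS, EQ, ID, MINUS, STR, STAR, MINUS]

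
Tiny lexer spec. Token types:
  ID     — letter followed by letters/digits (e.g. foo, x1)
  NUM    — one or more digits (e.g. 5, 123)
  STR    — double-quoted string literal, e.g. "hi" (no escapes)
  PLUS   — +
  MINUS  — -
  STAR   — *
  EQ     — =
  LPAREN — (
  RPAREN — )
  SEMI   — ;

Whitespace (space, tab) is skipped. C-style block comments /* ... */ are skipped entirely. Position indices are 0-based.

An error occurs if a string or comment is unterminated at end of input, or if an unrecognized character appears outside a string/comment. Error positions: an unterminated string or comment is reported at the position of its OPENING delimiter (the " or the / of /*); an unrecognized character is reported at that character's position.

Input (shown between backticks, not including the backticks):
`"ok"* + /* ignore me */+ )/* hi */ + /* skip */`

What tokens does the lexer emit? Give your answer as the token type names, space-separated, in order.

pos=0: enter STRING mode
pos=0: emit STR "ok" (now at pos=4)
pos=4: emit STAR '*'
pos=6: emit PLUS '+'
pos=8: enter COMMENT mode (saw '/*')
exit COMMENT mode (now at pos=23)
pos=23: emit PLUS '+'
pos=25: emit RPAREN ')'
pos=26: enter COMMENT mode (saw '/*')
exit COMMENT mode (now at pos=34)
pos=35: emit PLUS '+'
pos=37: enter COMMENT mode (saw '/*')
exit COMMENT mode (now at pos=47)
DONE. 6 tokens: [STR, STAR, PLUS, PLUS, RPAREN, PLUS]

Answer: STR STAR PLUS PLUS RPAREN PLUS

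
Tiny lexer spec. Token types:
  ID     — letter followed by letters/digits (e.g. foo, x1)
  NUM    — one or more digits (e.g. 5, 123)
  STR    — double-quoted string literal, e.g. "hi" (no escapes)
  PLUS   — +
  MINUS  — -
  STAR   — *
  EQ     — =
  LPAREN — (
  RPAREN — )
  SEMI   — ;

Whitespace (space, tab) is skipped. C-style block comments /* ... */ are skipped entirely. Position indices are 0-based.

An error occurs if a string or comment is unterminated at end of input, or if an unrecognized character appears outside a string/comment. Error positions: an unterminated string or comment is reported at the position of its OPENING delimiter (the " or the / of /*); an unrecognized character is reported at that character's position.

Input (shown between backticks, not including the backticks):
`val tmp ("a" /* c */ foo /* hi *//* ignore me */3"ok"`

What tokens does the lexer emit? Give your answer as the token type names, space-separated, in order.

Answer: ID ID LPAREN STR ID NUM STR

Derivation:
pos=0: emit ID 'val' (now at pos=3)
pos=4: emit ID 'tmp' (now at pos=7)
pos=8: emit LPAREN '('
pos=9: enter STRING mode
pos=9: emit STR "a" (now at pos=12)
pos=13: enter COMMENT mode (saw '/*')
exit COMMENT mode (now at pos=20)
pos=21: emit ID 'foo' (now at pos=24)
pos=25: enter COMMENT mode (saw '/*')
exit COMMENT mode (now at pos=33)
pos=33: enter COMMENT mode (saw '/*')
exit COMMENT mode (now at pos=48)
pos=48: emit NUM '3' (now at pos=49)
pos=49: enter STRING mode
pos=49: emit STR "ok" (now at pos=53)
DONE. 7 tokens: [ID, ID, LPAREN, STR, ID, NUM, STR]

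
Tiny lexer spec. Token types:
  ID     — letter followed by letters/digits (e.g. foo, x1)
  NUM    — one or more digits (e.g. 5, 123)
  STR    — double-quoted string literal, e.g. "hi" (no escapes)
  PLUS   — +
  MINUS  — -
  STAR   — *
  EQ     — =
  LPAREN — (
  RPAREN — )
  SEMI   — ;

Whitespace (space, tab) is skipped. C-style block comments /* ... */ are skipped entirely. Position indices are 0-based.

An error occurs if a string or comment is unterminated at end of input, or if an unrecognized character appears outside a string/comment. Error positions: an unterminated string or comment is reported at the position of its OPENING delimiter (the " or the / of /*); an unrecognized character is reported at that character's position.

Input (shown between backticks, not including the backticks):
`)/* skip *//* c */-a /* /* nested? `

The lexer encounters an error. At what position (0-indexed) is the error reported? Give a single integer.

pos=0: emit RPAREN ')'
pos=1: enter COMMENT mode (saw '/*')
exit COMMENT mode (now at pos=11)
pos=11: enter COMMENT mode (saw '/*')
exit COMMENT mode (now at pos=18)
pos=18: emit MINUS '-'
pos=19: emit ID 'a' (now at pos=20)
pos=21: enter COMMENT mode (saw '/*')
pos=21: ERROR — unterminated comment (reached EOF)

Answer: 21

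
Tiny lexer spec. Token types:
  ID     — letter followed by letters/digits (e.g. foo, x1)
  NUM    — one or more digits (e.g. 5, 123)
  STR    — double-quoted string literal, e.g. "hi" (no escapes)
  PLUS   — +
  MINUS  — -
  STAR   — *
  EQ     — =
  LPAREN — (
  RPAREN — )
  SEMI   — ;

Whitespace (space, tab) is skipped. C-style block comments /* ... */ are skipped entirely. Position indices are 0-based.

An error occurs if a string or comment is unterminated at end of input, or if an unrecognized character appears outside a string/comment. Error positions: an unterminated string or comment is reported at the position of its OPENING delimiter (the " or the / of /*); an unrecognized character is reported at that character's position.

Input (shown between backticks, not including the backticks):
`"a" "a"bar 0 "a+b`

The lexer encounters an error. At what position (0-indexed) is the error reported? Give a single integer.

pos=0: enter STRING mode
pos=0: emit STR "a" (now at pos=3)
pos=4: enter STRING mode
pos=4: emit STR "a" (now at pos=7)
pos=7: emit ID 'bar' (now at pos=10)
pos=11: emit NUM '0' (now at pos=12)
pos=13: enter STRING mode
pos=13: ERROR — unterminated string

Answer: 13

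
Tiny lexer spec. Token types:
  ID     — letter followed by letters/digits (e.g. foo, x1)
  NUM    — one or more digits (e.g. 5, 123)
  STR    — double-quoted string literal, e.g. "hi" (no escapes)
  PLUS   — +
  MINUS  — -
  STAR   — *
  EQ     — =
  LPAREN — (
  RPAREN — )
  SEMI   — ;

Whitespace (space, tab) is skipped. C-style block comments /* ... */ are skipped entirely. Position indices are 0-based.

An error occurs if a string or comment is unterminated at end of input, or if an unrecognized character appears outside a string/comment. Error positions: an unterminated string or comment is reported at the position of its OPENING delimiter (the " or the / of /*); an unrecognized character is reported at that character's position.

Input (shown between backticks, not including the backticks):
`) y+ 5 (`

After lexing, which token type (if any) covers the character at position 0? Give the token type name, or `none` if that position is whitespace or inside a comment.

pos=0: emit RPAREN ')'
pos=2: emit ID 'y' (now at pos=3)
pos=3: emit PLUS '+'
pos=5: emit NUM '5' (now at pos=6)
pos=7: emit LPAREN '('
DONE. 5 tokens: [RPAREN, ID, PLUS, NUM, LPAREN]
Position 0: char is ')' -> RPAREN

Answer: RPAREN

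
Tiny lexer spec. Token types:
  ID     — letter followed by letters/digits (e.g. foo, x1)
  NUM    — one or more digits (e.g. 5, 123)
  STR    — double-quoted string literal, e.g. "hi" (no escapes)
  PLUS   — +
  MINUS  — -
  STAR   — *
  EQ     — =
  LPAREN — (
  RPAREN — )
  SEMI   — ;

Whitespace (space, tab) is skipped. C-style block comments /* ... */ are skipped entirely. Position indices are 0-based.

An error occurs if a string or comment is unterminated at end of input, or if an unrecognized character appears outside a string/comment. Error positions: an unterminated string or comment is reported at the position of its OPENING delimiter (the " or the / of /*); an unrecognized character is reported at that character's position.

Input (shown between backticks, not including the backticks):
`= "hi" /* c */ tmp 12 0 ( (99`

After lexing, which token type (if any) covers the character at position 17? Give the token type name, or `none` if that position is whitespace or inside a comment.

Answer: ID

Derivation:
pos=0: emit EQ '='
pos=2: enter STRING mode
pos=2: emit STR "hi" (now at pos=6)
pos=7: enter COMMENT mode (saw '/*')
exit COMMENT mode (now at pos=14)
pos=15: emit ID 'tmp' (now at pos=18)
pos=19: emit NUM '12' (now at pos=21)
pos=22: emit NUM '0' (now at pos=23)
pos=24: emit LPAREN '('
pos=26: emit LPAREN '('
pos=27: emit NUM '99' (now at pos=29)
DONE. 8 tokens: [EQ, STR, ID, NUM, NUM, LPAREN, LPAREN, NUM]
Position 17: char is 'p' -> ID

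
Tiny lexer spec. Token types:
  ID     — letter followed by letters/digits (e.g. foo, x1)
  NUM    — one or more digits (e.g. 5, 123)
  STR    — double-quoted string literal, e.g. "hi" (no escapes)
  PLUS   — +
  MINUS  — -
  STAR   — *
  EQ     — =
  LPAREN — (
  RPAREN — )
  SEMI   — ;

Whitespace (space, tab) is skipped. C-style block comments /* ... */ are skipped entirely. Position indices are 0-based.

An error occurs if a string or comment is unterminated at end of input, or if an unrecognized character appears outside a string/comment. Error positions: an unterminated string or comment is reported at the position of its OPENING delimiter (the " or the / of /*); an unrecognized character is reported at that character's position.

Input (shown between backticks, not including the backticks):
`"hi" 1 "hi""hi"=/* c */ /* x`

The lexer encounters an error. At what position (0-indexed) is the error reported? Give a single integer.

pos=0: enter STRING mode
pos=0: emit STR "hi" (now at pos=4)
pos=5: emit NUM '1' (now at pos=6)
pos=7: enter STRING mode
pos=7: emit STR "hi" (now at pos=11)
pos=11: enter STRING mode
pos=11: emit STR "hi" (now at pos=15)
pos=15: emit EQ '='
pos=16: enter COMMENT mode (saw '/*')
exit COMMENT mode (now at pos=23)
pos=24: enter COMMENT mode (saw '/*')
pos=24: ERROR — unterminated comment (reached EOF)

Answer: 24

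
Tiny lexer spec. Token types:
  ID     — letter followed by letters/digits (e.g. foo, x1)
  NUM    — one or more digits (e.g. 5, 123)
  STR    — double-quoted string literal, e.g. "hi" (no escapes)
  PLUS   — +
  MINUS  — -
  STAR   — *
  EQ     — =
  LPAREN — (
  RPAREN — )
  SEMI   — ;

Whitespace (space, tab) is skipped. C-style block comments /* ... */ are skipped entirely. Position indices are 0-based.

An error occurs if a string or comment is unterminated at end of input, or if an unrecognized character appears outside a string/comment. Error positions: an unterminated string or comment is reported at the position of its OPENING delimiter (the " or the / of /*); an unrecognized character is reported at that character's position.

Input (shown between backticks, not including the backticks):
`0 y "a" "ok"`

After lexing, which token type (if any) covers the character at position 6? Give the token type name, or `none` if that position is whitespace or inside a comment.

pos=0: emit NUM '0' (now at pos=1)
pos=2: emit ID 'y' (now at pos=3)
pos=4: enter STRING mode
pos=4: emit STR "a" (now at pos=7)
pos=8: enter STRING mode
pos=8: emit STR "ok" (now at pos=12)
DONE. 4 tokens: [NUM, ID, STR, STR]
Position 6: char is '"' -> STR

Answer: STR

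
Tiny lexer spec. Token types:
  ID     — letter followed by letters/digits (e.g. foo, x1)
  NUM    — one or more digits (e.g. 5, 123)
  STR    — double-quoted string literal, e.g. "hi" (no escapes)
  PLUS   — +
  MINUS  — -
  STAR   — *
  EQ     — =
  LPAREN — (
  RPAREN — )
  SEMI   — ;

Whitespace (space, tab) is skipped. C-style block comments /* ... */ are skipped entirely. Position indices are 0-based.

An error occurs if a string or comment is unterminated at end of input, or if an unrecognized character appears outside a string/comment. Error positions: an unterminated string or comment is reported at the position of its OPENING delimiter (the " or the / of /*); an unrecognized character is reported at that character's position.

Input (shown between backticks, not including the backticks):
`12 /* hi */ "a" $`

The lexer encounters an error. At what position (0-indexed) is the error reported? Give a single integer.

Answer: 16

Derivation:
pos=0: emit NUM '12' (now at pos=2)
pos=3: enter COMMENT mode (saw '/*')
exit COMMENT mode (now at pos=11)
pos=12: enter STRING mode
pos=12: emit STR "a" (now at pos=15)
pos=16: ERROR — unrecognized char '$'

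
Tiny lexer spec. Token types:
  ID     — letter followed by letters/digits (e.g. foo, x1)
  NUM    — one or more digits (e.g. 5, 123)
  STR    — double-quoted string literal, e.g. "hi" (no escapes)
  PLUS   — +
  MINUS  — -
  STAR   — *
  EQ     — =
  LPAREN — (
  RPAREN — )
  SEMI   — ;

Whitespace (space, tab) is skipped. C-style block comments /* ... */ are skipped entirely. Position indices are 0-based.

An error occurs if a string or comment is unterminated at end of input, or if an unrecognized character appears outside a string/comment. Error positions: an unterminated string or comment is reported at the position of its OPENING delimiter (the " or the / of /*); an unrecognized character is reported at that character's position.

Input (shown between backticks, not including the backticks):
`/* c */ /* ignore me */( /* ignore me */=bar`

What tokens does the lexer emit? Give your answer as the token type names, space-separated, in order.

pos=0: enter COMMENT mode (saw '/*')
exit COMMENT mode (now at pos=7)
pos=8: enter COMMENT mode (saw '/*')
exit COMMENT mode (now at pos=23)
pos=23: emit LPAREN '('
pos=25: enter COMMENT mode (saw '/*')
exit COMMENT mode (now at pos=40)
pos=40: emit EQ '='
pos=41: emit ID 'bar' (now at pos=44)
DONE. 3 tokens: [LPAREN, EQ, ID]

Answer: LPAREN EQ ID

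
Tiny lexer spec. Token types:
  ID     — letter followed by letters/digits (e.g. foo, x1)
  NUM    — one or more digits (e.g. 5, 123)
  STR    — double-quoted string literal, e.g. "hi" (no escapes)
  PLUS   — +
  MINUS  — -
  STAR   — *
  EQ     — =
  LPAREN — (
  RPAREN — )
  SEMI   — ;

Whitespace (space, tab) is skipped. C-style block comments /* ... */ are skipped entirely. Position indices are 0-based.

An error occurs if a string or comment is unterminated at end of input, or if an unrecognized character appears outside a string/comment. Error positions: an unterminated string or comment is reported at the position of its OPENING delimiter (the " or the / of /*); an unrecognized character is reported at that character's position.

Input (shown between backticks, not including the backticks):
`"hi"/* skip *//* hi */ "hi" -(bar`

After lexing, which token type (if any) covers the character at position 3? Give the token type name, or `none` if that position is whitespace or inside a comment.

Answer: STR

Derivation:
pos=0: enter STRING mode
pos=0: emit STR "hi" (now at pos=4)
pos=4: enter COMMENT mode (saw '/*')
exit COMMENT mode (now at pos=14)
pos=14: enter COMMENT mode (saw '/*')
exit COMMENT mode (now at pos=22)
pos=23: enter STRING mode
pos=23: emit STR "hi" (now at pos=27)
pos=28: emit MINUS '-'
pos=29: emit LPAREN '('
pos=30: emit ID 'bar' (now at pos=33)
DONE. 5 tokens: [STR, STR, MINUS, LPAREN, ID]
Position 3: char is '"' -> STR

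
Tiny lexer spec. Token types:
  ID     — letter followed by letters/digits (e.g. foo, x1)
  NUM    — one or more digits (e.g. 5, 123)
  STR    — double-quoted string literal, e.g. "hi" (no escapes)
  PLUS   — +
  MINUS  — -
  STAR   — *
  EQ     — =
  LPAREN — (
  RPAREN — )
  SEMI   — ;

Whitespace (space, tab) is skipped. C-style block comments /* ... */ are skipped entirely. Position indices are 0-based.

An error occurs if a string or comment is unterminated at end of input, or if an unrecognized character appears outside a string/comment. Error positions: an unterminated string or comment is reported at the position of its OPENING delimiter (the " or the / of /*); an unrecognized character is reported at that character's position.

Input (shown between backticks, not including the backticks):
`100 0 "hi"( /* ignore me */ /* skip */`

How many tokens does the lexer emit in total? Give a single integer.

pos=0: emit NUM '100' (now at pos=3)
pos=4: emit NUM '0' (now at pos=5)
pos=6: enter STRING mode
pos=6: emit STR "hi" (now at pos=10)
pos=10: emit LPAREN '('
pos=12: enter COMMENT mode (saw '/*')
exit COMMENT mode (now at pos=27)
pos=28: enter COMMENT mode (saw '/*')
exit COMMENT mode (now at pos=38)
DONE. 4 tokens: [NUM, NUM, STR, LPAREN]

Answer: 4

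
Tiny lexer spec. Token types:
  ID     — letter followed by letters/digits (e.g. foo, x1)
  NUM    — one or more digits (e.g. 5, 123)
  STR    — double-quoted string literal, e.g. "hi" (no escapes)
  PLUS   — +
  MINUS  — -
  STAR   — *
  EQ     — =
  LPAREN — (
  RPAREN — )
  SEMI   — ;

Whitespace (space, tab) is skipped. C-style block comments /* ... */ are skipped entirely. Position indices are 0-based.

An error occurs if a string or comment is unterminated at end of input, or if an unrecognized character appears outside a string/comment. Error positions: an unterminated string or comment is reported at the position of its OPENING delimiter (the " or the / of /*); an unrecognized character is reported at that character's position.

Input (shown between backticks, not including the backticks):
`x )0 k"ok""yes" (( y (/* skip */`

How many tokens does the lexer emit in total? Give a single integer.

Answer: 10

Derivation:
pos=0: emit ID 'x' (now at pos=1)
pos=2: emit RPAREN ')'
pos=3: emit NUM '0' (now at pos=4)
pos=5: emit ID 'k' (now at pos=6)
pos=6: enter STRING mode
pos=6: emit STR "ok" (now at pos=10)
pos=10: enter STRING mode
pos=10: emit STR "yes" (now at pos=15)
pos=16: emit LPAREN '('
pos=17: emit LPAREN '('
pos=19: emit ID 'y' (now at pos=20)
pos=21: emit LPAREN '('
pos=22: enter COMMENT mode (saw '/*')
exit COMMENT mode (now at pos=32)
DONE. 10 tokens: [ID, RPAREN, NUM, ID, STR, STR, LPAREN, LPAREN, ID, LPAREN]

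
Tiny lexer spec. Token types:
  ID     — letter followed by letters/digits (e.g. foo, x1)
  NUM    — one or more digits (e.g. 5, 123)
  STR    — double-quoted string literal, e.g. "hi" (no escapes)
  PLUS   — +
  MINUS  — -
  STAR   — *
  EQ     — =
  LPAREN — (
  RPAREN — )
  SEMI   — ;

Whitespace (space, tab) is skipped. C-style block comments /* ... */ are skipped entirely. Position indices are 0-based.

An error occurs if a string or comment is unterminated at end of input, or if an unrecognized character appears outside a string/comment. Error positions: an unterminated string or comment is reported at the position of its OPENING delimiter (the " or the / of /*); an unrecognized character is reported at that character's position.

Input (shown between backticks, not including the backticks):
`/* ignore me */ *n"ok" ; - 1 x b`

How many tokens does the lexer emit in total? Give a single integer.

Answer: 8

Derivation:
pos=0: enter COMMENT mode (saw '/*')
exit COMMENT mode (now at pos=15)
pos=16: emit STAR '*'
pos=17: emit ID 'n' (now at pos=18)
pos=18: enter STRING mode
pos=18: emit STR "ok" (now at pos=22)
pos=23: emit SEMI ';'
pos=25: emit MINUS '-'
pos=27: emit NUM '1' (now at pos=28)
pos=29: emit ID 'x' (now at pos=30)
pos=31: emit ID 'b' (now at pos=32)
DONE. 8 tokens: [STAR, ID, STR, SEMI, MINUS, NUM, ID, ID]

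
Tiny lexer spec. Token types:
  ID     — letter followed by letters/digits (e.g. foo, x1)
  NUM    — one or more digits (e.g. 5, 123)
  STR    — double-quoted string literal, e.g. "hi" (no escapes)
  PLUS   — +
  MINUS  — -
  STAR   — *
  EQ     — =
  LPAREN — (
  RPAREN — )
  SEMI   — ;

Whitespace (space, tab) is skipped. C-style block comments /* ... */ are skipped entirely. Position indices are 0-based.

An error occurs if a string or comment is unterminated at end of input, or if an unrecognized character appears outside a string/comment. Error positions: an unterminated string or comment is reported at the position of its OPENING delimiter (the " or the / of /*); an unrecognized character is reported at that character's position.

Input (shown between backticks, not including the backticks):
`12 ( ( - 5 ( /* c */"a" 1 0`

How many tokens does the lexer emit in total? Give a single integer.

Answer: 9

Derivation:
pos=0: emit NUM '12' (now at pos=2)
pos=3: emit LPAREN '('
pos=5: emit LPAREN '('
pos=7: emit MINUS '-'
pos=9: emit NUM '5' (now at pos=10)
pos=11: emit LPAREN '('
pos=13: enter COMMENT mode (saw '/*')
exit COMMENT mode (now at pos=20)
pos=20: enter STRING mode
pos=20: emit STR "a" (now at pos=23)
pos=24: emit NUM '1' (now at pos=25)
pos=26: emit NUM '0' (now at pos=27)
DONE. 9 tokens: [NUM, LPAREN, LPAREN, MINUS, NUM, LPAREN, STR, NUM, NUM]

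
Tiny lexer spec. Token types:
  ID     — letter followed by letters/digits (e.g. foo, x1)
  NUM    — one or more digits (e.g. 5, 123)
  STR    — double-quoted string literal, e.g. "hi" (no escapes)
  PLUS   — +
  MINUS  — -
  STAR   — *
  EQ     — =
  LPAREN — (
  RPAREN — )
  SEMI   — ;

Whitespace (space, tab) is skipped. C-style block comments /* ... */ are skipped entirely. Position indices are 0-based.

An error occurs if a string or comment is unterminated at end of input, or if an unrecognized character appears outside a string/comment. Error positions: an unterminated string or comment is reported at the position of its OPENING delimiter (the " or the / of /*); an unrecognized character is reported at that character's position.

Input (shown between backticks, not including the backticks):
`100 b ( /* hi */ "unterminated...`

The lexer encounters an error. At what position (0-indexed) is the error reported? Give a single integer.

pos=0: emit NUM '100' (now at pos=3)
pos=4: emit ID 'b' (now at pos=5)
pos=6: emit LPAREN '('
pos=8: enter COMMENT mode (saw '/*')
exit COMMENT mode (now at pos=16)
pos=17: enter STRING mode
pos=17: ERROR — unterminated string

Answer: 17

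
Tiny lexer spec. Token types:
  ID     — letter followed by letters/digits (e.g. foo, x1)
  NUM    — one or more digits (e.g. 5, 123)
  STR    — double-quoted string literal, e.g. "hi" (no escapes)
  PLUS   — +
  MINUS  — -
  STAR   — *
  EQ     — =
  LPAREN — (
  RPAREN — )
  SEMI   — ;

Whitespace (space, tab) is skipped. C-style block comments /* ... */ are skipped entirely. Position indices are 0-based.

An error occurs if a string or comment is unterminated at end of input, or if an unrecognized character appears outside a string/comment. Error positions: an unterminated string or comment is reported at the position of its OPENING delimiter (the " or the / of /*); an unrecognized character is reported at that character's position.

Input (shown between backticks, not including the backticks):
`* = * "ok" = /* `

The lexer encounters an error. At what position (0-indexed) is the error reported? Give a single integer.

pos=0: emit STAR '*'
pos=2: emit EQ '='
pos=4: emit STAR '*'
pos=6: enter STRING mode
pos=6: emit STR "ok" (now at pos=10)
pos=11: emit EQ '='
pos=13: enter COMMENT mode (saw '/*')
pos=13: ERROR — unterminated comment (reached EOF)

Answer: 13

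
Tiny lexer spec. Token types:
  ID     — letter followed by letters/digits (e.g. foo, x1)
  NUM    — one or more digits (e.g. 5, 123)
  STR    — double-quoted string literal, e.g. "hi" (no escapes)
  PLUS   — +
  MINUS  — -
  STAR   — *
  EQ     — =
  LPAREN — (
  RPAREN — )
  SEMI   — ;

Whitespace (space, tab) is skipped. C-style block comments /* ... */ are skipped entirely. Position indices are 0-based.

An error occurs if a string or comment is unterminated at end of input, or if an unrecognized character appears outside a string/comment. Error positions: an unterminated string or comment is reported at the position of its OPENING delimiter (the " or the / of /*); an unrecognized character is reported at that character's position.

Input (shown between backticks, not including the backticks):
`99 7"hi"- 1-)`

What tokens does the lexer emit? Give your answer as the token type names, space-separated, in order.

pos=0: emit NUM '99' (now at pos=2)
pos=3: emit NUM '7' (now at pos=4)
pos=4: enter STRING mode
pos=4: emit STR "hi" (now at pos=8)
pos=8: emit MINUS '-'
pos=10: emit NUM '1' (now at pos=11)
pos=11: emit MINUS '-'
pos=12: emit RPAREN ')'
DONE. 7 tokens: [NUM, NUM, STR, MINUS, NUM, MINUS, RPAREN]

Answer: NUM NUM STR MINUS NUM MINUS RPAREN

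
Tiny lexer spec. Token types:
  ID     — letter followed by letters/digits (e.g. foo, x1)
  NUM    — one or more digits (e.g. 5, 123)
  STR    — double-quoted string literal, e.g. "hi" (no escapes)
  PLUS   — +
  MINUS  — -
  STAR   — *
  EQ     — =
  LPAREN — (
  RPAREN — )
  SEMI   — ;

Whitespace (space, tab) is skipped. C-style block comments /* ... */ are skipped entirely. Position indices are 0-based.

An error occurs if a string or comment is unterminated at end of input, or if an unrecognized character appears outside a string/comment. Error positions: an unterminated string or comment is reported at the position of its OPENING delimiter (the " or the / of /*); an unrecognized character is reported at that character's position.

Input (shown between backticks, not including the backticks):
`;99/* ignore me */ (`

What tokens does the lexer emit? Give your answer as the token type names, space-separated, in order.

pos=0: emit SEMI ';'
pos=1: emit NUM '99' (now at pos=3)
pos=3: enter COMMENT mode (saw '/*')
exit COMMENT mode (now at pos=18)
pos=19: emit LPAREN '('
DONE. 3 tokens: [SEMI, NUM, LPAREN]

Answer: SEMI NUM LPAREN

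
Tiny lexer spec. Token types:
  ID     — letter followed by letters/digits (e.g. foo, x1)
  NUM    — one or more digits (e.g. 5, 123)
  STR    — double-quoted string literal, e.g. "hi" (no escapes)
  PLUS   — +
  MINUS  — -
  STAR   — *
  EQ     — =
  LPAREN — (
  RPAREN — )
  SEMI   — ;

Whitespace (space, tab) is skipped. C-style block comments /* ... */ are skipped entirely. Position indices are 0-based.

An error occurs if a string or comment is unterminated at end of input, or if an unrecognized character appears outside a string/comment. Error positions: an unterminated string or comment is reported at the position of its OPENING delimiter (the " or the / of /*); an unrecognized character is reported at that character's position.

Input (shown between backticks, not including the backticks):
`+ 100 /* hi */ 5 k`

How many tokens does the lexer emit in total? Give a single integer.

Answer: 4

Derivation:
pos=0: emit PLUS '+'
pos=2: emit NUM '100' (now at pos=5)
pos=6: enter COMMENT mode (saw '/*')
exit COMMENT mode (now at pos=14)
pos=15: emit NUM '5' (now at pos=16)
pos=17: emit ID 'k' (now at pos=18)
DONE. 4 tokens: [PLUS, NUM, NUM, ID]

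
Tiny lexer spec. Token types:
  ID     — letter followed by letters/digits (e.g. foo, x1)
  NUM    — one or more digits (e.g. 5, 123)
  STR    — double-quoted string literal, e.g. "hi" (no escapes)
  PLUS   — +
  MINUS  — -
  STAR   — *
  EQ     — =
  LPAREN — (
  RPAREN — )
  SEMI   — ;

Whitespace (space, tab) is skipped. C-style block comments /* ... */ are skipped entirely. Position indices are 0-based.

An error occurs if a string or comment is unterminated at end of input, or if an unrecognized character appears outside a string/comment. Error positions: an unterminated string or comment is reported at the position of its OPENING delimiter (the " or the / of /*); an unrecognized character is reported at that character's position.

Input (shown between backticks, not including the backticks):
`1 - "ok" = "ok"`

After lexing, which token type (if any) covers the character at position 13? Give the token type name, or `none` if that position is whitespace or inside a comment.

pos=0: emit NUM '1' (now at pos=1)
pos=2: emit MINUS '-'
pos=4: enter STRING mode
pos=4: emit STR "ok" (now at pos=8)
pos=9: emit EQ '='
pos=11: enter STRING mode
pos=11: emit STR "ok" (now at pos=15)
DONE. 5 tokens: [NUM, MINUS, STR, EQ, STR]
Position 13: char is 'k' -> STR

Answer: STR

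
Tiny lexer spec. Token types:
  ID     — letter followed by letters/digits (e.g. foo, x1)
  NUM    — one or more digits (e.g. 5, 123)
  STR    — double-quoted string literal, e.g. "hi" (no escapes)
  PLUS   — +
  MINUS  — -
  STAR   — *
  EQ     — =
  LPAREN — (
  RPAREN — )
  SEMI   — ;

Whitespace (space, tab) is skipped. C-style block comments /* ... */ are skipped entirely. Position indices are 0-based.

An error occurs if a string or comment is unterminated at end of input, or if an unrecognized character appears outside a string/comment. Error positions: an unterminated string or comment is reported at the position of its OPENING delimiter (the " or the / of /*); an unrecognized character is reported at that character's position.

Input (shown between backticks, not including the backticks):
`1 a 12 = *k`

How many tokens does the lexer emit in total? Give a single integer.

pos=0: emit NUM '1' (now at pos=1)
pos=2: emit ID 'a' (now at pos=3)
pos=4: emit NUM '12' (now at pos=6)
pos=7: emit EQ '='
pos=9: emit STAR '*'
pos=10: emit ID 'k' (now at pos=11)
DONE. 6 tokens: [NUM, ID, NUM, EQ, STAR, ID]

Answer: 6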